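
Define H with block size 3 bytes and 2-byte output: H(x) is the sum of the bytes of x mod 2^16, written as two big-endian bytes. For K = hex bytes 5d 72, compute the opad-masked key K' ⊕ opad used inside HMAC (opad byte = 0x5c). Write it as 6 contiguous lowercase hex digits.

012e5c

Key hex bytes 5d 72 is 2 bytes ≤ B = 3; zero-pad to 3 bytes: K' = 5d 72 00.
XOR each byte with 0x5c: 5d⊕5c=01, 72⊕5c=2e, 00⊕5c=5c.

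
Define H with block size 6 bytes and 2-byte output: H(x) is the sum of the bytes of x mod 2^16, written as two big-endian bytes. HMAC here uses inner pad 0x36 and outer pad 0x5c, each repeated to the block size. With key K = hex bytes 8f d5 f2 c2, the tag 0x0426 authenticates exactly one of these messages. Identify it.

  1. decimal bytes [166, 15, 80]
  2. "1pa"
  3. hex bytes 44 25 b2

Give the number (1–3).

2

Key hex bytes 8f d5 f2 c2 is 4 bytes ≤ B = 6; zero-pad to 6 bytes: K' = 8f d5 f2 c2 00 00.
K' ⊕ ipad = b9 e3 c4 f4 36 36; K' ⊕ opad = d3 89 ae 9e 5c 5c.
m1: inner = H(b9 e3 c4 f4 36 36 a6 0f 50) = 04 c5; tag = H(d3 89 ae 9e 5c 5c 04 c5) = 0429
m2: inner = H(b9 e3 c4 f4 36 36 31 70 61) = 04 c2; tag = H(d3 89 ae 9e 5c 5c 04 c2) = 0426 ← matches
m3: inner = H(b9 e3 c4 f4 36 36 44 25 b2) = 04 db; tag = H(d3 89 ae 9e 5c 5c 04 db) = 043f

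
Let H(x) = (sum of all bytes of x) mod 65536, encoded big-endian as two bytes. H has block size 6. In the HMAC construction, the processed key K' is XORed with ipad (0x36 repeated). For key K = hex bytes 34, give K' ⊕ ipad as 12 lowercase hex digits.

023636363636

Key hex bytes 34 is 1 byte ≤ B = 6; zero-pad to 6 bytes: K' = 34 00 00 00 00 00.
XOR each byte with 0x36: 34⊕36=02, 00⊕36=36, 00⊕36=36, 00⊕36=36, 00⊕36=36, 00⊕36=36.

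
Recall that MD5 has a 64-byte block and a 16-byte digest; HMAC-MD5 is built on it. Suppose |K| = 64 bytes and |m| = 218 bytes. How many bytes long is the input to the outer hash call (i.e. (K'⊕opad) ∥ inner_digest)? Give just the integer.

Key is 64 ≤ 64 bytes, zero-padded: |K'| = 64.
Outer input = (K'⊕opad) ∥ H(inner) → 64 + 16 = 80 bytes.

80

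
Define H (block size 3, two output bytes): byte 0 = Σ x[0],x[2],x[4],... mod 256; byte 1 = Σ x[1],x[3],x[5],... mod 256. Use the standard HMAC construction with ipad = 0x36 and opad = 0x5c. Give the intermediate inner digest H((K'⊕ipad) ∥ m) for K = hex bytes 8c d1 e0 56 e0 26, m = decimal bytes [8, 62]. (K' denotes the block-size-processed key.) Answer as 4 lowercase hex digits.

ee83

Key hex bytes 8c d1 e0 56 e0 26 is 6 bytes > B = 3, so hash it first: H(key) = 4c 4d, then zero-pad to 3 bytes: K' = 4c 4d 00.
K' ⊕ ipad = 7a 7b 36.
Inner input = 7a 7b 36 ∥ 08 3e.
Inner hash: even-index sum = 238 mod 256 = 238; odd-index sum = 131 mod 256 = 131 → ee 83.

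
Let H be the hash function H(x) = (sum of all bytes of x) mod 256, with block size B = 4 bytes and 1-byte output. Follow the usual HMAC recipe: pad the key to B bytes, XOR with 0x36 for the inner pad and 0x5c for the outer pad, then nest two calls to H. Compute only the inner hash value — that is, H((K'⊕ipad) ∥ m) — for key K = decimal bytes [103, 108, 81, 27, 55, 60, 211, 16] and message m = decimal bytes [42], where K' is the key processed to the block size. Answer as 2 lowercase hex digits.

6f

Key decimal bytes [103, 108, 81, 27, 55, 60, 211, 16] = 67 6c 51 1b 37 3c d3 10 is 8 bytes > B = 4, so hash it first: H(key) = 95, then zero-pad to 4 bytes: K' = 95 00 00 00.
K' ⊕ ipad = a3 36 36 36.
Inner input = a3 36 36 36 ∥ 2a.
Inner hash: sum = 163+54+54+54+42 = 367; mod 256 = 111 → 6f.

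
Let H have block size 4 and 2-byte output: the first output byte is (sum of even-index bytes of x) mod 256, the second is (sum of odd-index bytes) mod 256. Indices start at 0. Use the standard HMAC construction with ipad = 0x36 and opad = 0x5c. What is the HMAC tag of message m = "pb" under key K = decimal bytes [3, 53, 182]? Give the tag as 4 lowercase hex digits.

6e60

Key decimal bytes [3, 53, 182] = 03 35 b6 is 3 bytes ≤ B = 4; zero-pad to 4 bytes: K' = 03 35 b6 00.
K' ⊕ ipad = 35 03 80 36.  K' ⊕ opad = 5f 69 ea 5c.
Inner input = (K'⊕ipad) ∥ m = 35 03 80 36 ∥ 70 62.
Inner hash: even-index sum = 293 mod 256 = 37; odd-index sum = 155 mod 256 = 155 → 25 9b.
Outer input = (K'⊕opad) ∥ inner = 5f 69 ea 5c ∥ 25 9b.
Outer hash (tag): even-index sum = 366 mod 256 = 110; odd-index sum = 352 mod 256 = 96 → 6e 60.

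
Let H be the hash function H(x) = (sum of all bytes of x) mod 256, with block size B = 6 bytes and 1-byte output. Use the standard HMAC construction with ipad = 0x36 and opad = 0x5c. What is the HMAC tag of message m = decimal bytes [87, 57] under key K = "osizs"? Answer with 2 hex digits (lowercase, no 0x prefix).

Key "osizs" = 6f 73 69 7a 73 is 5 bytes ≤ B = 6; zero-pad to 6 bytes: K' = 6f 73 69 7a 73 00.
K' ⊕ ipad = 59 45 5f 4c 45 36.  K' ⊕ opad = 33 2f 35 26 2f 5c.
Inner input = (K'⊕ipad) ∥ m = 59 45 5f 4c 45 36 ∥ 57 39.
Inner hash: sum = 89+69+95+76+69+54+87+57 = 596; mod 256 = 84 → 54.
Outer input = (K'⊕opad) ∥ inner = 33 2f 35 26 2f 5c ∥ 54.
Outer hash (tag): sum = 51+47+53+38+47+92+84 = 412; mod 256 = 156 → 9c.

9c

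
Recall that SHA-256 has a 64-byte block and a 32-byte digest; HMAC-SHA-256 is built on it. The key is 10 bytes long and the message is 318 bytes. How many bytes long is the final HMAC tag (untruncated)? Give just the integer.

The tag is one SHA-256 digest: 32 bytes.

32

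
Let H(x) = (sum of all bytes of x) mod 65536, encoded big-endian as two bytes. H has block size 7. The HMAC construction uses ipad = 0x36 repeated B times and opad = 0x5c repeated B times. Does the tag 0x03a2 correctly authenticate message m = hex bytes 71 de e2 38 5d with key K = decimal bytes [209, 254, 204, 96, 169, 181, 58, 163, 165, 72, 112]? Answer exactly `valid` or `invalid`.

Key decimal bytes [209, 254, 204, 96, 169, 181, 58, 163, 165, 72, 112] = d1 fe cc 60 a9 b5 3a a3 a5 48 70 is 11 bytes > B = 7, so hash it first: H(key) = 06 93, then zero-pad to 7 bytes: K' = 06 93 00 00 00 00 00.
K' ⊕ ipad = 30 a5 36 36 36 36 36; K' ⊕ opad = 5a cf 5c 5c 5c 5c 5c.
Inner hash: sum = 48+165+54+54+54+54+54+113+222+226+56+93 = 1193 → 04 a9.
Outer hash (recomputed tag): sum = 90+207+92+92+92+92+92+4+169 = 930 → 03 a2.
Recomputed tag = 03a2; claimed = 03a2 → match.

valid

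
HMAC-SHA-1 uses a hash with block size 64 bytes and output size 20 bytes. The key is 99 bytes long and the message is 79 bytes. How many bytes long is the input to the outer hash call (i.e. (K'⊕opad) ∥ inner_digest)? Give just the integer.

84

Key is 99 > 64 bytes, so it is hashed to 20 bytes then zero-padded to 64: |K'| = 64.
Outer input = (K'⊕opad) ∥ H(inner) → 64 + 20 = 84 bytes.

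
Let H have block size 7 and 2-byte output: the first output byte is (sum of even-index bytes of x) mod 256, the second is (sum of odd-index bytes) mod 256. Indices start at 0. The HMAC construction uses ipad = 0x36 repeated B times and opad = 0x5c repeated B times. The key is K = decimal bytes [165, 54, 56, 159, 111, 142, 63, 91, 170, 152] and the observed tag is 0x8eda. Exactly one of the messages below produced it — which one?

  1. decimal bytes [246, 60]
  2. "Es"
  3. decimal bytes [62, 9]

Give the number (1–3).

Key decimal bytes [165, 54, 56, 159, 111, 142, 63, 91, 170, 152] = a5 36 38 9f 6f 8e 3f 5b aa 98 is 10 bytes > B = 7, so hash it first: H(key) = 35 56, then zero-pad to 7 bytes: K' = 35 56 00 00 00 00 00.
K' ⊕ ipad = 03 60 36 36 36 36 36; K' ⊕ opad = 69 0a 5c 5c 5c 5c 5c.
m1: inner = H(03 60 36 36 36 36 36 f6 3c) = e1 c2; tag = H(69 0a 5c 5c 5c 5c 5c e1 c2) = 3fa3
m2: inner = H(03 60 36 36 36 36 36 45 73) = 18 11; tag = H(69 0a 5c 5c 5c 5c 5c 18 11) = 8eda ← matches
m3: inner = H(03 60 36 36 36 36 36 3e 09) = ae 0a; tag = H(69 0a 5c 5c 5c 5c 5c ae 0a) = 8770

2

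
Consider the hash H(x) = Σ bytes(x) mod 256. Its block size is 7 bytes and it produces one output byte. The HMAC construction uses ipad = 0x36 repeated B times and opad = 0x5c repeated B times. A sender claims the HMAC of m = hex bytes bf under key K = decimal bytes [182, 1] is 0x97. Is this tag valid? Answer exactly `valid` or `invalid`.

Key decimal bytes [182, 1] = b6 01 is 2 bytes ≤ B = 7; zero-pad to 7 bytes: K' = b6 01 00 00 00 00 00.
K' ⊕ ipad = 80 37 36 36 36 36 36; K' ⊕ opad = ea 5d 5c 5c 5c 5c 5c.
Inner hash: sum = 128+55+54+54+54+54+54+191 = 644; mod 256 = 132 → 84.
Outer hash (recomputed tag): sum = 234+93+92+92+92+92+92+132 = 919; mod 256 = 151 → 97.
Recomputed tag = 97; claimed = 97 → match.

valid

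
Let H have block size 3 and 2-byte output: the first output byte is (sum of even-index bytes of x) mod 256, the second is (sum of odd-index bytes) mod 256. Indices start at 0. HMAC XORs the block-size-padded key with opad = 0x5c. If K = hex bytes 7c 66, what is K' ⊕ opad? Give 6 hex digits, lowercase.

203a5c

Key hex bytes 7c 66 is 2 bytes ≤ B = 3; zero-pad to 3 bytes: K' = 7c 66 00.
XOR each byte with 0x5c: 7c⊕5c=20, 66⊕5c=3a, 00⊕5c=5c.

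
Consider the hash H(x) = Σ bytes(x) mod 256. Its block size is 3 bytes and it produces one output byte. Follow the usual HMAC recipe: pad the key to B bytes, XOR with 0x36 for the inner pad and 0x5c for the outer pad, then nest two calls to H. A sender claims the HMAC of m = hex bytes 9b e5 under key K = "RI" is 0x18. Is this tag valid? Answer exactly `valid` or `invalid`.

Key "RI" = 52 49 is 2 bytes ≤ B = 3; zero-pad to 3 bytes: K' = 52 49 00.
K' ⊕ ipad = 64 7f 36; K' ⊕ opad = 0e 15 5c.
Inner hash: sum = 100+127+54+155+229 = 665; mod 256 = 153 → 99.
Outer hash (recomputed tag): sum = 14+21+92+153 = 280; mod 256 = 24 → 18.
Recomputed tag = 18; claimed = 18 → match.

valid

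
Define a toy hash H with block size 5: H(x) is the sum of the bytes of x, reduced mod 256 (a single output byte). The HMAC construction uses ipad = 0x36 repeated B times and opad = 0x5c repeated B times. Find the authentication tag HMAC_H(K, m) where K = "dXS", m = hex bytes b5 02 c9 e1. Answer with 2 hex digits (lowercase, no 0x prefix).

f5

Key "dXS" = 64 58 53 is 3 bytes ≤ B = 5; zero-pad to 5 bytes: K' = 64 58 53 00 00.
K' ⊕ ipad = 52 6e 65 36 36.  K' ⊕ opad = 38 04 0f 5c 5c.
Inner input = (K'⊕ipad) ∥ m = 52 6e 65 36 36 ∥ b5 02 c9 e1.
Inner hash: sum = 82+110+101+54+54+181+2+201+225 = 1010; mod 256 = 242 → f2.
Outer input = (K'⊕opad) ∥ inner = 38 04 0f 5c 5c ∥ f2.
Outer hash (tag): sum = 56+4+15+92+92+242 = 501; mod 256 = 245 → f5.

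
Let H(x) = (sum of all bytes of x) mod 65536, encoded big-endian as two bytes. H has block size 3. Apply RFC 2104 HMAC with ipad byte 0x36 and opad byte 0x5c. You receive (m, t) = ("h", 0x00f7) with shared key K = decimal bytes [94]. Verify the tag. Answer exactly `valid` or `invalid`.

valid

Key decimal bytes [94] = 5e is 1 byte ≤ B = 3; zero-pad to 3 bytes: K' = 5e 00 00.
K' ⊕ ipad = 68 36 36; K' ⊕ opad = 02 5c 5c.
Inner hash: sum = 104+54+54+104 = 316 → 01 3c.
Outer hash (recomputed tag): sum = 2+92+92+1+60 = 247 → 00 f7.
Recomputed tag = 00f7; claimed = 00f7 → match.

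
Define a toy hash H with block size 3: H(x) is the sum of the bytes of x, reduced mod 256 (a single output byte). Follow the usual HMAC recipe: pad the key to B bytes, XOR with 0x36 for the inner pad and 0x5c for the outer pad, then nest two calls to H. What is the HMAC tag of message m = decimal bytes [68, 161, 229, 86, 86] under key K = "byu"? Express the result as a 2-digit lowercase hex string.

Key "byu" = 62 79 75 is exactly B = 3 bytes: K' = 62 79 75.
K' ⊕ ipad = 54 4f 43.  K' ⊕ opad = 3e 25 29.
Inner input = (K'⊕ipad) ∥ m = 54 4f 43 ∥ 44 a1 e5 56 56.
Inner hash: sum = 84+79+67+68+161+229+86+86 = 860; mod 256 = 92 → 5c.
Outer input = (K'⊕opad) ∥ inner = 3e 25 29 ∥ 5c.
Outer hash (tag): sum = 62+37+41+92 = 232 → e8.

e8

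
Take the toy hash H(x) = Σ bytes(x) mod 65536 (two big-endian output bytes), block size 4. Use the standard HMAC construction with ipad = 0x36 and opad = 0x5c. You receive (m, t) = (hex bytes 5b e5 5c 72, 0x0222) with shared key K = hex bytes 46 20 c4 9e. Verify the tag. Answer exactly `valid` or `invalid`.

valid

Key hex bytes 46 20 c4 9e is exactly B = 4 bytes: K' = 46 20 c4 9e.
K' ⊕ ipad = 70 16 f2 a8; K' ⊕ opad = 1a 7c 98 c2.
Inner hash: sum = 112+22+242+168+91+229+92+114 = 1070 → 04 2e.
Outer hash (recomputed tag): sum = 26+124+152+194+4+46 = 546 → 02 22.
Recomputed tag = 0222; claimed = 0222 → match.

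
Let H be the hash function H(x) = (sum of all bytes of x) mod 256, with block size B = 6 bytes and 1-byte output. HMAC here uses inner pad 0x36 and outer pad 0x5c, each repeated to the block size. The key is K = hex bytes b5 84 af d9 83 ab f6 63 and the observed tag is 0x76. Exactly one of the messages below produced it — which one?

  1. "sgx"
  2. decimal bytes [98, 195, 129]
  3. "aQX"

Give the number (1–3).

3

Key hex bytes b5 84 af d9 83 ab f6 63 is 8 bytes > B = 6, so hash it first: H(key) = 48, then zero-pad to 6 bytes: K' = 48 00 00 00 00 00.
K' ⊕ ipad = 7e 36 36 36 36 36; K' ⊕ opad = 14 5c 5c 5c 5c 5c.
m1: inner = H(7e 36 36 36 36 36 73 67 78) = de; tag = H(14 5c 5c 5c 5c 5c de) = be
m2: inner = H(7e 36 36 36 36 36 62 c3 81) = 32; tag = H(14 5c 5c 5c 5c 5c 32) = 12
m3: inner = H(7e 36 36 36 36 36 61 51 58) = 96; tag = H(14 5c 5c 5c 5c 5c 96) = 76 ← matches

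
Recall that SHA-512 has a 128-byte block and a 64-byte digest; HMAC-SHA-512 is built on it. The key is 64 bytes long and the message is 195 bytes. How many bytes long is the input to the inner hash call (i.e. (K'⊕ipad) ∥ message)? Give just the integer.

Key is 64 ≤ 128 bytes, zero-padded: |K'| = 128.
Inner input = (K'⊕ipad) ∥ m → 128 + 195 = 323 bytes.

323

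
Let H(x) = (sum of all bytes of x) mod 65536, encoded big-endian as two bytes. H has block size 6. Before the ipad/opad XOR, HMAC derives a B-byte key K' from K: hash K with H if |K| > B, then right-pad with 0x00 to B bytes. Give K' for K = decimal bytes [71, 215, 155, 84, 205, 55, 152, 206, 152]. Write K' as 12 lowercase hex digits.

050f00000000

|K| = 9 > B = 6, so first hash the key.
H(K): sum = 71+215+155+84+205+55+152+206+152 = 1295 → 05 0f.
Zero-pad H(K) = 05 0f to 6 bytes: K' = 05 0f 00 00 00 00.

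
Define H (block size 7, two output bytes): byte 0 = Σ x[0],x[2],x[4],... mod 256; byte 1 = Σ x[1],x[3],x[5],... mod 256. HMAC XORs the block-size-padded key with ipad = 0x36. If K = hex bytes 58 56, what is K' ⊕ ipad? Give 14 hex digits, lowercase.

Key hex bytes 58 56 is 2 bytes ≤ B = 7; zero-pad to 7 bytes: K' = 58 56 00 00 00 00 00.
XOR each byte with 0x36: 58⊕36=6e, 56⊕36=60, 00⊕36=36, 00⊕36=36, 00⊕36=36, 00⊕36=36, 00⊕36=36.

6e603636363636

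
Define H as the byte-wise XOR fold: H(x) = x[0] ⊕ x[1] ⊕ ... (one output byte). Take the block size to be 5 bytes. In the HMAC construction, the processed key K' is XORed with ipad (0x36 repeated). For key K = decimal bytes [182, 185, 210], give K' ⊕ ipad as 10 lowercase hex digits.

808fe43636

Key decimal bytes [182, 185, 210] = b6 b9 d2 is 3 bytes ≤ B = 5; zero-pad to 5 bytes: K' = b6 b9 d2 00 00.
XOR each byte with 0x36: b6⊕36=80, b9⊕36=8f, d2⊕36=e4, 00⊕36=36, 00⊕36=36.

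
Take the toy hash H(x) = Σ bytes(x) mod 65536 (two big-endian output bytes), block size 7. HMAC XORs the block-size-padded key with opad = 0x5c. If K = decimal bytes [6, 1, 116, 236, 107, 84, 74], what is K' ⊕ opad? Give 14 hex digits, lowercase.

5a5d28b0370816

Key decimal bytes [6, 1, 116, 236, 107, 84, 74] = 06 01 74 ec 6b 54 4a is exactly B = 7 bytes: K' = 06 01 74 ec 6b 54 4a.
XOR each byte with 0x5c: 06⊕5c=5a, 01⊕5c=5d, 74⊕5c=28, ec⊕5c=b0, 6b⊕5c=37, 54⊕5c=08, 4a⊕5c=16.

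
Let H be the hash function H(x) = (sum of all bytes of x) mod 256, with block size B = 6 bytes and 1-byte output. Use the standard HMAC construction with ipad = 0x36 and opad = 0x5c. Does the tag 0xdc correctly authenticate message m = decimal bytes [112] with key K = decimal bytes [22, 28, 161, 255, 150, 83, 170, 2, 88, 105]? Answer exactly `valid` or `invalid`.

Key decimal bytes [22, 28, 161, 255, 150, 83, 170, 2, 88, 105] = 16 1c a1 ff 96 53 aa 02 58 69 is 10 bytes > B = 6, so hash it first: H(key) = 28, then zero-pad to 6 bytes: K' = 28 00 00 00 00 00.
K' ⊕ ipad = 1e 36 36 36 36 36; K' ⊕ opad = 74 5c 5c 5c 5c 5c.
Inner hash: sum = 30+54+54+54+54+54+112 = 412; mod 256 = 156 → 9c.
Outer hash (recomputed tag): sum = 116+92+92+92+92+92+156 = 732; mod 256 = 220 → dc.
Recomputed tag = dc; claimed = dc → match.

valid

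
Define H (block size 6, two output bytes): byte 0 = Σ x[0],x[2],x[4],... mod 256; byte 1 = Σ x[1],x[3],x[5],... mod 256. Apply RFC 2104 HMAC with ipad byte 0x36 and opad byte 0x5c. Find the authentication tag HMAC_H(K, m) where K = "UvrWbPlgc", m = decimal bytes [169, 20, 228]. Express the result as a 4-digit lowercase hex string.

Key "UvrWbPlgc" = 55 76 72 57 62 50 6c 67 63 is 9 bytes > B = 6, so hash it first: H(key) = f8 84, then zero-pad to 6 bytes: K' = f8 84 00 00 00 00.
K' ⊕ ipad = ce b2 36 36 36 36.  K' ⊕ opad = a4 d8 5c 5c 5c 5c.
Inner input = (K'⊕ipad) ∥ m = ce b2 36 36 36 36 ∥ a9 14 e4.
Inner hash: even-index sum = 711 mod 256 = 199; odd-index sum = 306 mod 256 = 50 → c7 32.
Outer input = (K'⊕opad) ∥ inner = a4 d8 5c 5c 5c 5c ∥ c7 32.
Outer hash (tag): even-index sum = 547 mod 256 = 35; odd-index sum = 450 mod 256 = 194 → 23 c2.

23c2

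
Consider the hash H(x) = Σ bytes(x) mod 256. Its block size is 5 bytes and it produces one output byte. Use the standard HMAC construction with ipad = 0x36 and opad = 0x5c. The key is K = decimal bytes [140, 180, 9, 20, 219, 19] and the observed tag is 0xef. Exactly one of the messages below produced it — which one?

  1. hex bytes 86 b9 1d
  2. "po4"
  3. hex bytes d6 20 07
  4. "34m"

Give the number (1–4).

Key decimal bytes [140, 180, 9, 20, 219, 19] = 8c b4 09 14 db 13 is 6 bytes > B = 5, so hash it first: H(key) = 4b, then zero-pad to 5 bytes: K' = 4b 00 00 00 00.
K' ⊕ ipad = 7d 36 36 36 36; K' ⊕ opad = 17 5c 5c 5c 5c.
m1: inner = H(7d 36 36 36 36 86 b9 1d) = b1; tag = H(17 5c 5c 5c 5c b1) = 38
m2: inner = H(7d 36 36 36 36 70 6f 34) = 68; tag = H(17 5c 5c 5c 5c 68) = ef ← matches
m3: inner = H(7d 36 36 36 36 d6 20 07) = 52; tag = H(17 5c 5c 5c 5c 52) = d9
m4: inner = H(7d 36 36 36 36 33 34 6d) = 29; tag = H(17 5c 5c 5c 5c 29) = b0

2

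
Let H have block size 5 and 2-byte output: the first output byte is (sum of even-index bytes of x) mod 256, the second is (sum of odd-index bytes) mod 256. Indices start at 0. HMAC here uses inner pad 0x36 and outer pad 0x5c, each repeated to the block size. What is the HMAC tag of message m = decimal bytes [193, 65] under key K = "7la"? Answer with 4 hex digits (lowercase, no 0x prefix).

555b

Key "7la" = 37 6c 61 is 3 bytes ≤ B = 5; zero-pad to 5 bytes: K' = 37 6c 61 00 00.
K' ⊕ ipad = 01 5a 57 36 36.  K' ⊕ opad = 6b 30 3d 5c 5c.
Inner input = (K'⊕ipad) ∥ m = 01 5a 57 36 36 ∥ c1 41.
Inner hash: even-index sum = 207 mod 256 = 207; odd-index sum = 337 mod 256 = 81 → cf 51.
Outer input = (K'⊕opad) ∥ inner = 6b 30 3d 5c 5c ∥ cf 51.
Outer hash (tag): even-index sum = 341 mod 256 = 85; odd-index sum = 347 mod 256 = 91 → 55 5b.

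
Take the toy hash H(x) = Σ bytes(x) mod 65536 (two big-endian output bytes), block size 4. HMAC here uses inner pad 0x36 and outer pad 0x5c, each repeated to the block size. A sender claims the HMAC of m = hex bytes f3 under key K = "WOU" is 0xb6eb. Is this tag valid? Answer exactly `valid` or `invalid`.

invalid

Key "WOU" = 57 4f 55 is 3 bytes ≤ B = 4; zero-pad to 4 bytes: K' = 57 4f 55 00.
K' ⊕ ipad = 61 79 63 36; K' ⊕ opad = 0b 13 09 5c.
Inner hash: sum = 97+121+99+54+243 = 614 → 02 66.
Outer hash (recomputed tag): sum = 11+19+9+92+2+102 = 235 → 00 eb.
Recomputed tag = 00eb; claimed = b6eb → mismatch.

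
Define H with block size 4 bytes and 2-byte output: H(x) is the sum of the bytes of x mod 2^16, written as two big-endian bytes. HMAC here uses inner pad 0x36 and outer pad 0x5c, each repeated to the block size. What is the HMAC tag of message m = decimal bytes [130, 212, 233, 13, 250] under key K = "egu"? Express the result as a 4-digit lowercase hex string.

Key "egu" = 65 67 75 is 3 bytes ≤ B = 4; zero-pad to 4 bytes: K' = 65 67 75 00.
K' ⊕ ipad = 53 51 43 36.  K' ⊕ opad = 39 3b 29 5c.
Inner input = (K'⊕ipad) ∥ m = 53 51 43 36 ∥ 82 d4 e9 0d fa.
Inner hash: sum = 83+81+67+54+130+212+233+13+250 = 1123 → 04 63.
Outer input = (K'⊕opad) ∥ inner = 39 3b 29 5c ∥ 04 63.
Outer hash (tag): sum = 57+59+41+92+4+99 = 352 → 01 60.

0160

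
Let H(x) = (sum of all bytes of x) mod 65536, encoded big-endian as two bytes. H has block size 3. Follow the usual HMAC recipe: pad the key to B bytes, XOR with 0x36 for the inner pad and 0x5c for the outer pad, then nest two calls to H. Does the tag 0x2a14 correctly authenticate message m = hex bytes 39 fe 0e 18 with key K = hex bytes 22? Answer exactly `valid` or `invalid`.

invalid

Key hex bytes 22 is 1 byte ≤ B = 3; zero-pad to 3 bytes: K' = 22 00 00.
K' ⊕ ipad = 14 36 36; K' ⊕ opad = 7e 5c 5c.
Inner hash: sum = 20+54+54+57+254+14+24 = 477 → 01 dd.
Outer hash (recomputed tag): sum = 126+92+92+1+221 = 532 → 02 14.
Recomputed tag = 0214; claimed = 2a14 → mismatch.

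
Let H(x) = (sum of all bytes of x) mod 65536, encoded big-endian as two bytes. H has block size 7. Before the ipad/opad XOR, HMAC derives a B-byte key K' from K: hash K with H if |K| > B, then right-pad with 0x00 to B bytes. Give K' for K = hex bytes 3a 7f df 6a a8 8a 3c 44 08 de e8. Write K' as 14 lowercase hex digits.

|K| = 11 > B = 7, so first hash the key.
H(K): sum = 58+127+223+106+168+138+60+68+8+222+232 = 1410 → 05 82.
Zero-pad H(K) = 05 82 to 7 bytes: K' = 05 82 00 00 00 00 00.

05820000000000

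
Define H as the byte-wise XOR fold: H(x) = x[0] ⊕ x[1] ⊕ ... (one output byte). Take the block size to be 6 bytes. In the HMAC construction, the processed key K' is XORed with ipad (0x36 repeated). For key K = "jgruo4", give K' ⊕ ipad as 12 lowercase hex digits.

5c5144435902

Key "jgruo4" = 6a 67 72 75 6f 34 is exactly B = 6 bytes: K' = 6a 67 72 75 6f 34.
XOR each byte with 0x36: 6a⊕36=5c, 67⊕36=51, 72⊕36=44, 75⊕36=43, 6f⊕36=59, 34⊕36=02.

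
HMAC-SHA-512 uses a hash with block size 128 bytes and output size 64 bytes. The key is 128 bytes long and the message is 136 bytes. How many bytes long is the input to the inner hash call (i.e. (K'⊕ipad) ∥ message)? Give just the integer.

Key is 128 ≤ 128 bytes, zero-padded: |K'| = 128.
Inner input = (K'⊕ipad) ∥ m → 128 + 136 = 264 bytes.

264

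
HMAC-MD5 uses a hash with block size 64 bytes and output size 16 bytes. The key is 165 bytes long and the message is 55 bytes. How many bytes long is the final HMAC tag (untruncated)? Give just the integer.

16

The tag is one MD5 digest: 16 bytes.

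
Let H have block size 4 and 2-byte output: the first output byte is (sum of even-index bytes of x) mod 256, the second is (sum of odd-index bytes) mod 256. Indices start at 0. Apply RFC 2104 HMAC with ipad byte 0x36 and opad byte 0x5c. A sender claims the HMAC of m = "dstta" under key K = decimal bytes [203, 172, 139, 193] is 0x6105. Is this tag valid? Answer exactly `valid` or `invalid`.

valid

Key decimal bytes [203, 172, 139, 193] = cb ac 8b c1 is exactly B = 4 bytes: K' = cb ac 8b c1.
K' ⊕ ipad = fd 9a bd f7; K' ⊕ opad = 97 f0 d7 9d.
Inner hash: even-index sum = 755 mod 256 = 243; odd-index sum = 632 mod 256 = 120 → f3 78.
Outer hash (recomputed tag): even-index sum = 609 mod 256 = 97; odd-index sum = 517 mod 256 = 5 → 61 05.
Recomputed tag = 6105; claimed = 6105 → match.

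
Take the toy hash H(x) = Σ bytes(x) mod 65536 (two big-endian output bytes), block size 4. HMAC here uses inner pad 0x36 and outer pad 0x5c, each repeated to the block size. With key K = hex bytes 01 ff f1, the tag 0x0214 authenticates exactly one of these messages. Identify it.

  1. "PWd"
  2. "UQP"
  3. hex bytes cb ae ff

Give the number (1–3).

Key hex bytes 01 ff f1 is 3 bytes ≤ B = 4; zero-pad to 4 bytes: K' = 01 ff f1 00.
K' ⊕ ipad = 37 c9 c7 36; K' ⊕ opad = 5d a3 ad 5c.
m1: inner = H(37 c9 c7 36 50 57 64) = 03 08; tag = H(5d a3 ad 5c 03 08) = 0214 ← matches
m2: inner = H(37 c9 c7 36 55 51 50) = 02 f3; tag = H(5d a3 ad 5c 02 f3) = 02fe
m3: inner = H(37 c9 c7 36 cb ae ff) = 04 75; tag = H(5d a3 ad 5c 04 75) = 0282

1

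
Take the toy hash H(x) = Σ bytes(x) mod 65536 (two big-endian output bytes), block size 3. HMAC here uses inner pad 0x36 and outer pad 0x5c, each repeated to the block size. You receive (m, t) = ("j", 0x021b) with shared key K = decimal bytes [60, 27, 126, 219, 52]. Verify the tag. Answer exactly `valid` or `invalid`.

Key decimal bytes [60, 27, 126, 219, 52] = 3c 1b 7e db 34 is 5 bytes > B = 3, so hash it first: H(key) = 01 e4, then zero-pad to 3 bytes: K' = 01 e4 00.
K' ⊕ ipad = 37 d2 36; K' ⊕ opad = 5d b8 5c.
Inner hash: sum = 55+210+54+106 = 425 → 01 a9.
Outer hash (recomputed tag): sum = 93+184+92+1+169 = 539 → 02 1b.
Recomputed tag = 021b; claimed = 021b → match.

valid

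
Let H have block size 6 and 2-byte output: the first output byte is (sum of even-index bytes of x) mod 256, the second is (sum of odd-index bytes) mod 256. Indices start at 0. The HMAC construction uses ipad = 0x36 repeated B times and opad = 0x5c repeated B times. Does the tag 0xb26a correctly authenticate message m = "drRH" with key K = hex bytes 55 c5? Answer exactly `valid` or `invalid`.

Key hex bytes 55 c5 is 2 bytes ≤ B = 6; zero-pad to 6 bytes: K' = 55 c5 00 00 00 00.
K' ⊕ ipad = 63 f3 36 36 36 36; K' ⊕ opad = 09 99 5c 5c 5c 5c.
Inner hash: even-index sum = 389 mod 256 = 133; odd-index sum = 537 mod 256 = 25 → 85 19.
Outer hash (recomputed tag): even-index sum = 326 mod 256 = 70; odd-index sum = 362 mod 256 = 106 → 46 6a.
Recomputed tag = 466a; claimed = b26a → mismatch.

invalid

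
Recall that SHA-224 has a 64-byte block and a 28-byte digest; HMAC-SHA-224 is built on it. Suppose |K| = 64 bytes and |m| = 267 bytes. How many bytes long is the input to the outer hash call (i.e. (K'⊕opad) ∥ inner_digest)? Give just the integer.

Key is 64 ≤ 64 bytes, zero-padded: |K'| = 64.
Outer input = (K'⊕opad) ∥ H(inner) → 64 + 28 = 92 bytes.

92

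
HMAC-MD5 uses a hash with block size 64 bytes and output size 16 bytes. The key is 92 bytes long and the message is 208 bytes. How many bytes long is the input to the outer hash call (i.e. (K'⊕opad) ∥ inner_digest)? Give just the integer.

80

Key is 92 > 64 bytes, so it is hashed to 16 bytes then zero-padded to 64: |K'| = 64.
Outer input = (K'⊕opad) ∥ H(inner) → 64 + 16 = 80 bytes.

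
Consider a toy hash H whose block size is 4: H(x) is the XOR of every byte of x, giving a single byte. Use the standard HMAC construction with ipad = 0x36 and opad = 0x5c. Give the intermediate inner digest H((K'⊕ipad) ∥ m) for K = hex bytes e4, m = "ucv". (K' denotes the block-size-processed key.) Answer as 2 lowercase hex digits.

84

Key hex bytes e4 is 1 byte ≤ B = 4; zero-pad to 4 bytes: K' = e4 00 00 00.
K' ⊕ ipad = d2 36 36 36.
Inner input = d2 36 36 36 ∥ 75 63 76.
Inner hash: XOR d2⊕36⊕36⊕36⊕75⊕63⊕76 = 84.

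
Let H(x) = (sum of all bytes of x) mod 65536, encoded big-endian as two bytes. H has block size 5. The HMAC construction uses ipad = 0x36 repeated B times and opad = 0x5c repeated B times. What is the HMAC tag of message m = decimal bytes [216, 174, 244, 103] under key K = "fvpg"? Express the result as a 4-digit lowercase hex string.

Key "fvpg" = 66 76 70 67 is 4 bytes ≤ B = 5; zero-pad to 5 bytes: K' = 66 76 70 67 00.
K' ⊕ ipad = 50 40 46 51 36.  K' ⊕ opad = 3a 2a 2c 3b 5c.
Inner input = (K'⊕ipad) ∥ m = 50 40 46 51 36 ∥ d8 ae f4 67.
Inner hash: sum = 80+64+70+81+54+216+174+244+103 = 1086 → 04 3e.
Outer input = (K'⊕opad) ∥ inner = 3a 2a 2c 3b 5c ∥ 04 3e.
Outer hash (tag): sum = 58+42+44+59+92+4+62 = 361 → 01 69.

0169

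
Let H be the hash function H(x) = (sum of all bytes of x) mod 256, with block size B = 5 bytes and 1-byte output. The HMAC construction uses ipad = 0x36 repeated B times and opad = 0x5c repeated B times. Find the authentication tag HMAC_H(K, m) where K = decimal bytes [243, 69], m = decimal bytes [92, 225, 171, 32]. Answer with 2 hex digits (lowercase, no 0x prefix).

be

Key decimal bytes [243, 69] = f3 45 is 2 bytes ≤ B = 5; zero-pad to 5 bytes: K' = f3 45 00 00 00.
K' ⊕ ipad = c5 73 36 36 36.  K' ⊕ opad = af 19 5c 5c 5c.
Inner input = (K'⊕ipad) ∥ m = c5 73 36 36 36 ∥ 5c e1 ab 20.
Inner hash: sum = 197+115+54+54+54+92+225+171+32 = 994; mod 256 = 226 → e2.
Outer input = (K'⊕opad) ∥ inner = af 19 5c 5c 5c ∥ e2.
Outer hash (tag): sum = 175+25+92+92+92+226 = 702; mod 256 = 190 → be.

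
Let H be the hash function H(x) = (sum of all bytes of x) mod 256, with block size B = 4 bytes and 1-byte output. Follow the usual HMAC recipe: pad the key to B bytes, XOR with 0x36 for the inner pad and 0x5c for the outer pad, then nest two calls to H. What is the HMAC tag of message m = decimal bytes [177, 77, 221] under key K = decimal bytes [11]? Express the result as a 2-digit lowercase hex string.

Key decimal bytes [11] = 0b is 1 byte ≤ B = 4; zero-pad to 4 bytes: K' = 0b 00 00 00.
K' ⊕ ipad = 3d 36 36 36.  K' ⊕ opad = 57 5c 5c 5c.
Inner input = (K'⊕ipad) ∥ m = 3d 36 36 36 ∥ b1 4d dd.
Inner hash: sum = 61+54+54+54+177+77+221 = 698; mod 256 = 186 → ba.
Outer input = (K'⊕opad) ∥ inner = 57 5c 5c 5c ∥ ba.
Outer hash (tag): sum = 87+92+92+92+186 = 549; mod 256 = 37 → 25.

25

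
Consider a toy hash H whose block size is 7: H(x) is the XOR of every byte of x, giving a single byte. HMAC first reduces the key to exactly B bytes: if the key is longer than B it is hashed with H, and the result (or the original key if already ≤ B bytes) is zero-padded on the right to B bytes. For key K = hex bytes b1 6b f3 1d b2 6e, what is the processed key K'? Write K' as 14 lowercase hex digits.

Key hex bytes b1 6b f3 1d b2 6e is 6 bytes ≤ B = 7; zero-pad to 7 bytes: K' = b1 6b f3 1d b2 6e 00.

b16bf31db26e00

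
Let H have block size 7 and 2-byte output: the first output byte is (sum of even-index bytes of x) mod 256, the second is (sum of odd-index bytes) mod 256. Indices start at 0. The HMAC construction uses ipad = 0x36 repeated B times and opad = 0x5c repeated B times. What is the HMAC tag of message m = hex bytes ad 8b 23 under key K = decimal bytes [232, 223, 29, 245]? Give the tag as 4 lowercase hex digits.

Key decimal bytes [232, 223, 29, 245] = e8 df 1d f5 is 4 bytes ≤ B = 7; zero-pad to 7 bytes: K' = e8 df 1d f5 00 00 00.
K' ⊕ ipad = de e9 2b c3 36 36 36.  K' ⊕ opad = b4 83 41 a9 5c 5c 5c.
Inner input = (K'⊕ipad) ∥ m = de e9 2b c3 36 36 36 ∥ ad 8b 23.
Inner hash: even-index sum = 512 mod 256 = 0; odd-index sum = 690 mod 256 = 178 → 00 b2.
Outer input = (K'⊕opad) ∥ inner = b4 83 41 a9 5c 5c 5c ∥ 00 b2.
Outer hash (tag): even-index sum = 607 mod 256 = 95; odd-index sum = 392 mod 256 = 136 → 5f 88.

5f88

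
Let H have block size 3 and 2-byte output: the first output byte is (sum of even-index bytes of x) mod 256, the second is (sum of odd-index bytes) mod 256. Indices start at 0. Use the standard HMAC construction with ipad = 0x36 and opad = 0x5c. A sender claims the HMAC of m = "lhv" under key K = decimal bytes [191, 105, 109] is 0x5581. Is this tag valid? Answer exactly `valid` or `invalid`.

Key decimal bytes [191, 105, 109] = bf 69 6d is exactly B = 3 bytes: K' = bf 69 6d.
K' ⊕ ipad = 89 5f 5b; K' ⊕ opad = e3 35 31.
Inner hash: even-index sum = 332 mod 256 = 76; odd-index sum = 321 mod 256 = 65 → 4c 41.
Outer hash (recomputed tag): even-index sum = 341 mod 256 = 85; odd-index sum = 129 mod 256 = 129 → 55 81.
Recomputed tag = 5581; claimed = 5581 → match.

valid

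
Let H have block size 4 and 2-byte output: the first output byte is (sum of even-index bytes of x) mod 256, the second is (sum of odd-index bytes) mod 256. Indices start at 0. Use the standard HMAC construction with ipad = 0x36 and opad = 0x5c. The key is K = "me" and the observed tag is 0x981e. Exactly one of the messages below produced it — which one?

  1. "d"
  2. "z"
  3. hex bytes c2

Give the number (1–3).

2

Key "me" = 6d 65 is 2 bytes ≤ B = 4; zero-pad to 4 bytes: K' = 6d 65 00 00.
K' ⊕ ipad = 5b 53 36 36; K' ⊕ opad = 31 39 5c 5c.
m1: inner = H(5b 53 36 36 64) = f5 89; tag = H(31 39 5c 5c f5 89) = 821e
m2: inner = H(5b 53 36 36 7a) = 0b 89; tag = H(31 39 5c 5c 0b 89) = 981e ← matches
m3: inner = H(5b 53 36 36 c2) = 53 89; tag = H(31 39 5c 5c 53 89) = e01e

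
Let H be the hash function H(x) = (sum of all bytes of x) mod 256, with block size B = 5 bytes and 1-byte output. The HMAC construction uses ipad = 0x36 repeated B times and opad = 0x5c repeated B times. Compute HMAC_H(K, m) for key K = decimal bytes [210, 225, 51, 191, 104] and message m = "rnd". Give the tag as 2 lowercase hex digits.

Key decimal bytes [210, 225, 51, 191, 104] = d2 e1 33 bf 68 is exactly B = 5 bytes: K' = d2 e1 33 bf 68.
K' ⊕ ipad = e4 d7 05 89 5e.  K' ⊕ opad = 8e bd 6f e3 34.
Inner input = (K'⊕ipad) ∥ m = e4 d7 05 89 5e ∥ 72 6e 64.
Inner hash: sum = 228+215+5+137+94+114+110+100 = 1003; mod 256 = 235 → eb.
Outer input = (K'⊕opad) ∥ inner = 8e bd 6f e3 34 ∥ eb.
Outer hash (tag): sum = 142+189+111+227+52+235 = 956; mod 256 = 188 → bc.

bc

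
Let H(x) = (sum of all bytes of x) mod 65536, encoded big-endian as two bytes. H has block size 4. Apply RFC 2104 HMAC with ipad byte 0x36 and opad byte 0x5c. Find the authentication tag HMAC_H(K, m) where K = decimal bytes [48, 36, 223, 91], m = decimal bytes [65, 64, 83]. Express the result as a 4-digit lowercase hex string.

01b2

Key decimal bytes [48, 36, 223, 91] = 30 24 df 5b is exactly B = 4 bytes: K' = 30 24 df 5b.
K' ⊕ ipad = 06 12 e9 6d.  K' ⊕ opad = 6c 78 83 07.
Inner input = (K'⊕ipad) ∥ m = 06 12 e9 6d ∥ 41 40 53.
Inner hash: sum = 6+18+233+109+65+64+83 = 578 → 02 42.
Outer input = (K'⊕opad) ∥ inner = 6c 78 83 07 ∥ 02 42.
Outer hash (tag): sum = 108+120+131+7+2+66 = 434 → 01 b2.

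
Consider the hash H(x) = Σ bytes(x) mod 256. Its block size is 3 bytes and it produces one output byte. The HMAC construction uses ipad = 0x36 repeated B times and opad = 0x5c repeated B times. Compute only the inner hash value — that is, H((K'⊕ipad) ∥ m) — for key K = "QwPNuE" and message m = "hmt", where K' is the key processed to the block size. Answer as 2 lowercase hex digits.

Key "QwPNuE" = 51 77 50 4e 75 45 is 6 bytes > B = 3, so hash it first: H(key) = 20, then zero-pad to 3 bytes: K' = 20 00 00.
K' ⊕ ipad = 16 36 36.
Inner input = 16 36 36 ∥ 68 6d 74.
Inner hash: sum = 22+54+54+104+109+116 = 459; mod 256 = 203 → cb.

cb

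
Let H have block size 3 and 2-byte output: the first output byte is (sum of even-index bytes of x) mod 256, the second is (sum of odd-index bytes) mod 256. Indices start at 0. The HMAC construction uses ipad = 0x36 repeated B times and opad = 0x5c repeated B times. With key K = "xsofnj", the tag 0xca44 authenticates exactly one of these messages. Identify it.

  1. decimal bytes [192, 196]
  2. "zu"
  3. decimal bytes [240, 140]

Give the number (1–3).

3

Key "xsofnj" = 78 73 6f 66 6e 6a is 6 bytes > B = 3, so hash it first: H(key) = 55 43, then zero-pad to 3 bytes: K' = 55 43 00.
K' ⊕ ipad = 63 75 36; K' ⊕ opad = 09 1f 5c.
m1: inner = H(63 75 36 c0 c4) = 5d 35; tag = H(09 1f 5c 5d 35) = 9a7c
m2: inner = H(63 75 36 7a 75) = 0e ef; tag = H(09 1f 5c 0e ef) = 542d
m3: inner = H(63 75 36 f0 8c) = 25 65; tag = H(09 1f 5c 25 65) = ca44 ← matches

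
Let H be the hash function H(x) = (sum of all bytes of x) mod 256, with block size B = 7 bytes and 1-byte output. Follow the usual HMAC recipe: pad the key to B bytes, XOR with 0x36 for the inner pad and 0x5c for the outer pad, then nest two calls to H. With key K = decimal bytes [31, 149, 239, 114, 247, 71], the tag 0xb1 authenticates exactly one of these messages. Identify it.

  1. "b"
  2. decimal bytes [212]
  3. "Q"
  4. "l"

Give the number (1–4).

Key decimal bytes [31, 149, 239, 114, 247, 71] = 1f 95 ef 72 f7 47 is 6 bytes ≤ B = 7; zero-pad to 7 bytes: K' = 1f 95 ef 72 f7 47 00.
K' ⊕ ipad = 29 a3 d9 44 c1 71 36; K' ⊕ opad = 43 c9 b3 2e ab 1b 5c.
m1: inner = H(29 a3 d9 44 c1 71 36 62) = b3; tag = H(43 c9 b3 2e ab 1b 5c b3) = c2
m2: inner = H(29 a3 d9 44 c1 71 36 d4) = 25; tag = H(43 c9 b3 2e ab 1b 5c 25) = 34
m3: inner = H(29 a3 d9 44 c1 71 36 51) = a2; tag = H(43 c9 b3 2e ab 1b 5c a2) = b1 ← matches
m4: inner = H(29 a3 d9 44 c1 71 36 6c) = bd; tag = H(43 c9 b3 2e ab 1b 5c bd) = cc

3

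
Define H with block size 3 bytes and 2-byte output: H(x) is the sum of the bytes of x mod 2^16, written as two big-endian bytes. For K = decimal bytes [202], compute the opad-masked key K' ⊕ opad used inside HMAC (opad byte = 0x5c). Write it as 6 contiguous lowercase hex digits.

965c5c

Key decimal bytes [202] = ca is 1 byte ≤ B = 3; zero-pad to 3 bytes: K' = ca 00 00.
XOR each byte with 0x5c: ca⊕5c=96, 00⊕5c=5c, 00⊕5c=5c.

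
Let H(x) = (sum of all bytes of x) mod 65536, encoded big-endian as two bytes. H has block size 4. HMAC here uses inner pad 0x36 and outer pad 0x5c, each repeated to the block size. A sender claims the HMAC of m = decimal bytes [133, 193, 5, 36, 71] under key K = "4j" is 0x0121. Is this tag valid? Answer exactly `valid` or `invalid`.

Key "4j" = 34 6a is 2 bytes ≤ B = 4; zero-pad to 4 bytes: K' = 34 6a 00 00.
K' ⊕ ipad = 02 5c 36 36; K' ⊕ opad = 68 36 5c 5c.
Inner hash: sum = 2+92+54+54+133+193+5+36+71 = 640 → 02 80.
Outer hash (recomputed tag): sum = 104+54+92+92+2+128 = 472 → 01 d8.
Recomputed tag = 01d8; claimed = 0121 → mismatch.

invalid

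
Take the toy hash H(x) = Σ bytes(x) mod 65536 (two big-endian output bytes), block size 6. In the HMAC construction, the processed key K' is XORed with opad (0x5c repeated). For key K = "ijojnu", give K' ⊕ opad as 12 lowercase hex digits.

353633363229

Key "ijojnu" = 69 6a 6f 6a 6e 75 is exactly B = 6 bytes: K' = 69 6a 6f 6a 6e 75.
XOR each byte with 0x5c: 69⊕5c=35, 6a⊕5c=36, 6f⊕5c=33, 6a⊕5c=36, 6e⊕5c=32, 75⊕5c=29.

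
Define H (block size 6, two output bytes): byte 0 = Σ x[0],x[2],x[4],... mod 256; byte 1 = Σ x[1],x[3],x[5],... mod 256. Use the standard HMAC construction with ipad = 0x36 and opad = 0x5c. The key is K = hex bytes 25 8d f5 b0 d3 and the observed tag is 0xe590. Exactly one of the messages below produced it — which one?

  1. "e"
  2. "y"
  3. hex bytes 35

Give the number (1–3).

2

Key hex bytes 25 8d f5 b0 d3 is 5 bytes ≤ B = 6; zero-pad to 6 bytes: K' = 25 8d f5 b0 d3 00.
K' ⊕ ipad = 13 bb c3 86 e5 36; K' ⊕ opad = 79 d1 a9 ec 8f 5c.
m1: inner = H(13 bb c3 86 e5 36 65) = 20 77; tag = H(79 d1 a9 ec 8f 5c 20 77) = d190
m2: inner = H(13 bb c3 86 e5 36 79) = 34 77; tag = H(79 d1 a9 ec 8f 5c 34 77) = e590 ← matches
m3: inner = H(13 bb c3 86 e5 36 35) = f0 77; tag = H(79 d1 a9 ec 8f 5c f0 77) = a190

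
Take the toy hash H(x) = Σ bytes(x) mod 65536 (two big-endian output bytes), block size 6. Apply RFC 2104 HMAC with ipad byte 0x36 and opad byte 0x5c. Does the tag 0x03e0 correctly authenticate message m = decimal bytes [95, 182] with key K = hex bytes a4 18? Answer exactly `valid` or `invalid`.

invalid

Key hex bytes a4 18 is 2 bytes ≤ B = 6; zero-pad to 6 bytes: K' = a4 18 00 00 00 00.
K' ⊕ ipad = 92 2e 36 36 36 36; K' ⊕ opad = f8 44 5c 5c 5c 5c.
Inner hash: sum = 146+46+54+54+54+54+95+182 = 685 → 02 ad.
Outer hash (recomputed tag): sum = 248+68+92+92+92+92+2+173 = 859 → 03 5b.
Recomputed tag = 035b; claimed = 03e0 → mismatch.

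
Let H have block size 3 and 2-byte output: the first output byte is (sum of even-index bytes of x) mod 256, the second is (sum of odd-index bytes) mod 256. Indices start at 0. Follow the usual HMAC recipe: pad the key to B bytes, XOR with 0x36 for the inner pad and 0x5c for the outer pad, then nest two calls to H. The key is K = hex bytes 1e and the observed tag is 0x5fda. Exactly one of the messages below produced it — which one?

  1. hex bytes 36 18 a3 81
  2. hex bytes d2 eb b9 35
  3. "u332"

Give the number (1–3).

2

Key hex bytes 1e is 1 byte ≤ B = 3; zero-pad to 3 bytes: K' = 1e 00 00.
K' ⊕ ipad = 28 36 36; K' ⊕ opad = 42 5c 5c.
m1: inner = H(28 36 36 36 18 a3 81) = f7 0f; tag = H(42 5c 5c f7 0f) = ad53
m2: inner = H(28 36 36 d2 eb b9 35) = 7e c1; tag = H(42 5c 5c 7e c1) = 5fda ← matches
m3: inner = H(28 36 36 75 33 33 32) = c3 de; tag = H(42 5c 5c c3 de) = 7c1f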